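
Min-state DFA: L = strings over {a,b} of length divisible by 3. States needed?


Track length mod 3: states 0..2, accept at 0
Minimal DFA: 3 states


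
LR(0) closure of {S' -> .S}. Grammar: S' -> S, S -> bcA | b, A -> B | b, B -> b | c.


Start: S' -> .S
For each item with dot before a nonterminal B, add B -> .γ for every B-production
Closure: [S' -> .S, S -> .bcA, S -> .b]


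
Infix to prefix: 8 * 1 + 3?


left-to-right (same/higher precedence on left): tree is (+ (* 8 1) 3)
Prefix: + * 8 1 3


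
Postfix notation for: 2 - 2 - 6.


Left to right (same or higher precedence on left)
Postfix: 2 2 - 6 -


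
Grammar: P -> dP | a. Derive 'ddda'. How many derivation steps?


Derivation: P => dP => ddP => dddP => ddda
Steps: 4


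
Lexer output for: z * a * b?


Scan left to right, longest-match per lexeme
Tokens: ID(z), OP(*), ID(a), OP(*), ID(b)


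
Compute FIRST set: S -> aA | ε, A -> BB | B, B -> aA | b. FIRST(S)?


Per alternative of S: FIRST(aA) = {a}; FIRST(ε) = {ε}
FIRST(S) = {a, ε}


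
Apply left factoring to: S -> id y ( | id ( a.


Common prefix: 'id'
Factored: S -> id S', S' -> y ( | ( a


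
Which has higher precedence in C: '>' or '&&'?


'>' is relational (level 7); '&&' is logical AND (level 2)
Higher level binds tighter
'>' has higher precedence than '&&'


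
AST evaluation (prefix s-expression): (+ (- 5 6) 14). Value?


Evaluate inner: (- 5 6) = -1
Evaluate root: (+ -1 14) = 13
Result: 13


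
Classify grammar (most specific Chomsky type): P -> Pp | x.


Left-linear: every RHS is a terminal or one nonterminal followed by a terminal
Classification: Type 3 (Regular)


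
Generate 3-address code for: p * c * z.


Break into single-operator statements:
t1 = p * c
t2 = t1 * z


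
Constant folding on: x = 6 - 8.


6 - 8 = -2 at compile time
Optimized: x = -2


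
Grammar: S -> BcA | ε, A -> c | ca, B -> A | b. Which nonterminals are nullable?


A nonterminal is nullable iff some alternative derives ε (directly, or every symbol in it is nullable)
Nullable: {S}


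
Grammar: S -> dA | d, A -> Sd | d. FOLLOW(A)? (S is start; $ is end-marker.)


$ ∈ FOLLOW(S). For each A -> αBβ: add FIRST(β)\{ε} to FOLLOW(B); if β nullable, add FOLLOW(A).
FOLLOW(A) = {$, d}


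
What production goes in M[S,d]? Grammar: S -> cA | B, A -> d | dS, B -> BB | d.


For [S, d]: 'd' ∈ FIRST(B)
Entry: S -> B


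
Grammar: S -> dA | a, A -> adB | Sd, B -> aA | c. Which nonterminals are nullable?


A nonterminal is nullable iff some alternative derives ε (directly, or every symbol in it is nullable)
Nullable: {}


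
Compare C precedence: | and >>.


'>>' is shift (level 8); '|' is bitwise OR (level 3)
Higher level binds tighter
'>>' has higher precedence than '|'


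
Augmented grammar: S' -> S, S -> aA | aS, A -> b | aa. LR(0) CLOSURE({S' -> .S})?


Start: S' -> .S
For each item with dot before a nonterminal B, add B -> .γ for every B-production
Closure: [S' -> .S, S -> .aA, S -> .aS]


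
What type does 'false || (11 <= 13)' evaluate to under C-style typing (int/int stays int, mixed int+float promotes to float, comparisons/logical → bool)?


Operand types: bool || bool
Rule: logical operators take bool operands and yield bool
Result type: bool


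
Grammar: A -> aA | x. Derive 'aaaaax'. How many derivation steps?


Derivation: A => aA => aaA => aaaA => aaaaA => aaaaaA => aaaaax
Steps: 6


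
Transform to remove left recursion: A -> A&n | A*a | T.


Left-recursive alternatives: A&n, A*a; non-recursive: T
Introduce A': A -> TA', A' -> &nA' | *aA' | ε


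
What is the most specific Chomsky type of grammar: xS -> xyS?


LHS has context (more than one symbol) and |LHS| ≤ |RHS|
Classification: Type 1 (Context-Sensitive)


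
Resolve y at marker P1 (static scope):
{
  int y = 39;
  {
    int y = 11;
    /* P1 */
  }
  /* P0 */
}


y declared in the same block as P1
y = 11


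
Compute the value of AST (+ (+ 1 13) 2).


Evaluate inner: (+ 1 13) = 14
Evaluate root: (+ 14 2) = 16
Result: 16


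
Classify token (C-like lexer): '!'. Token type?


Pattern: operator symbol
Type: OPERATOR


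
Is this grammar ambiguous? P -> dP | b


right-linear, alternatives start with distinct terminals 'd' vs 'b': unique leftmost derivation
Unambiguous


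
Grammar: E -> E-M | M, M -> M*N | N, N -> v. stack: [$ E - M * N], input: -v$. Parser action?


handle 'M*N' on top
Action: reduce (M -> M*N)


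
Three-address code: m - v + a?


Break into single-operator statements:
t1 = m - v
t2 = t1 + a


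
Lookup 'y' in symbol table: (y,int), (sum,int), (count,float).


Lookup 'y' → type int


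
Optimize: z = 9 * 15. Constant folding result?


9 * 15 = 135 at compile time
Optimized: z = 135


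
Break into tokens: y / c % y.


Scan left to right, longest-match per lexeme
Tokens: ID(y), OP(/), ID(c), OP(%), ID(y)


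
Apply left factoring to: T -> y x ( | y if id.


Common prefix: 'y'
Factored: T -> y T', T' -> x ( | if id


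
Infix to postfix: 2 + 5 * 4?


* has higher precedence, evaluate 5*4 first
Postfix: 2 5 4 * +


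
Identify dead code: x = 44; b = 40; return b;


x is assigned but never read
Dead: 'x = 44'


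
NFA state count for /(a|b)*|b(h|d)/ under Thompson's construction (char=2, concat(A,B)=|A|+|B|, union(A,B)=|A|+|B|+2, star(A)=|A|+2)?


Syntax tree has 5 char leaf(s), 3 union(s), 1 star(s)
chars contribute 5×2 = 10; each union adds +2; each star adds +2
Total: 10 + 6 + 2 = 18 states


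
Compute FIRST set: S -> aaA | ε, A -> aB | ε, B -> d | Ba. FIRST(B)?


Per alternative of B: FIRST(d) = {d}; FIRST(Ba) = {d}
FIRST(B) = {d}


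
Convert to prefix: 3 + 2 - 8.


left-to-right (same/higher precedence on left): tree is (- (+ 3 2) 8)
Prefix: - + 3 2 8


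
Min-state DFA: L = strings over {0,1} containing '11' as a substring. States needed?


KMP-style automaton: 2 progress states + 1 absorbing accept = 3
Minimal DFA: 3 states


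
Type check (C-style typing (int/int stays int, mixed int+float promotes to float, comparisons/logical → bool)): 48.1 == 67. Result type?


Operand types: float == int
Rule: comparison yields bool
Result type: bool


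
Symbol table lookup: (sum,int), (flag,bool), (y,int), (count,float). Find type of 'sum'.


Lookup 'sum' → type int


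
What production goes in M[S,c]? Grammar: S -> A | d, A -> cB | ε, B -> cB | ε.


For [S, c]: 'c' ∈ FIRST(A)
Entry: S -> A


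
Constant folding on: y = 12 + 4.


12 + 4 = 16 at compile time
Optimized: y = 16


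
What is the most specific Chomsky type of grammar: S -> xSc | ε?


Single nonterminal LHS, but x^n c^n is not regular
Classification: Type 2 (Context-Free)


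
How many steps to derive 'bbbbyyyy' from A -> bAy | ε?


Derivation: A => bAy => bbAyy => bbbAyyy => bbbbAyyyy => bbbbyyyy
Steps: 5


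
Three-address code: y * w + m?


Break into single-operator statements:
t1 = y * w
t2 = t1 + m


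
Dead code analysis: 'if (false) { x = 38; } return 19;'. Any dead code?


condition is constant false, so the whole block is unreachable
Dead: 'if (false) { x = 38; }'


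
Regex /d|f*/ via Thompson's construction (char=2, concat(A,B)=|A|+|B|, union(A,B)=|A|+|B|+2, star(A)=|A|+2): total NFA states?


Syntax tree has 2 char leaf(s), 1 union(s), 1 star(s)
chars contribute 2×2 = 4; each union adds +2; each star adds +2
Total: 4 + 2 + 2 = 8 states


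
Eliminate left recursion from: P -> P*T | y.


Left-recursive alternatives: P*T; non-recursive: y
Introduce P': P -> yP', P' -> *TP' | ε


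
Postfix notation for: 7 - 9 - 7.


Left to right (same or higher precedence on left)
Postfix: 7 9 - 7 -


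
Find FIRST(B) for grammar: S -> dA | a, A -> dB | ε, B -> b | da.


Per alternative of B: FIRST(b) = {b}; FIRST(da) = {d}
FIRST(B) = {b, d}


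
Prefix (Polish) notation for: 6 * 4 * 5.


left-to-right (same/higher precedence on left): tree is (* (* 6 4) 5)
Prefix: * * 6 4 5


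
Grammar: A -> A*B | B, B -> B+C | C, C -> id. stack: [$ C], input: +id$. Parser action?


'C' (not preceded by B+) is the handle for B -> C
Action: reduce (B -> C)


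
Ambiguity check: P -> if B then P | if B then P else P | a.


dangling else: 'if B then if B then a else a' parses two ways
Ambiguous


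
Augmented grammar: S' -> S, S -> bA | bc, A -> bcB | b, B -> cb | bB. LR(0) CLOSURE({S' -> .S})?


Start: S' -> .S
For each item with dot before a nonterminal B, add B -> .γ for every B-production
Closure: [S' -> .S, S -> .bA, S -> .bc]


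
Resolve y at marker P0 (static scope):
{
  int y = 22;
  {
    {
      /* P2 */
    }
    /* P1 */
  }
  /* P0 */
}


y declared in the same block as P0
y = 22


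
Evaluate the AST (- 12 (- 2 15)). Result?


Evaluate inner: (- 2 15) = -13
Evaluate root: (- 12 -13) = 25
Result: 25


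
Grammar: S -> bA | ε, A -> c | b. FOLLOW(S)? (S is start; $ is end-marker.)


$ ∈ FOLLOW(S). For each A -> αBβ: add FIRST(β)\{ε} to FOLLOW(B); if β nullable, add FOLLOW(A).
FOLLOW(S) = {$}


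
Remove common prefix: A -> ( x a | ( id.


Common prefix: '('
Factored: A -> ( A', A' -> x a | id


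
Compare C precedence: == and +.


'+' is additive (level 9); '==' is equality (level 6)
Higher level binds tighter
'+' has higher precedence than '=='


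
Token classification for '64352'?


Pattern: digits only
Type: INTEGER_LITERAL


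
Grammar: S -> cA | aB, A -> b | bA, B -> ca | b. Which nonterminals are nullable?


A nonterminal is nullable iff some alternative derives ε (directly, or every symbol in it is nullable)
Nullable: {}


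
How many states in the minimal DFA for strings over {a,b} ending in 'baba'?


Track the longest suffix of input matching a prefix of 'baba': 5 classes (prefixes of length 0..4)
Minimal DFA: 5 states


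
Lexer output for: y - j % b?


Scan left to right, longest-match per lexeme
Tokens: ID(y), OP(-), ID(j), OP(%), ID(b)


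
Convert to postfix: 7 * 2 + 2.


Left to right (same or higher precedence on left)
Postfix: 7 2 * 2 +


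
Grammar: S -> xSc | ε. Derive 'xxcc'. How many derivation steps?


Derivation: S => xSc => xxScc => xxcc
Steps: 3


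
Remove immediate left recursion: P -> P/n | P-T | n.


Left-recursive alternatives: P/n, P-T; non-recursive: n
Introduce P': P -> nP', P' -> /nP' | -TP' | ε


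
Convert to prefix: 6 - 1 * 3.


'*' binds tighter: tree is (- 6 (* 1 3))
Prefix: - 6 * 1 3


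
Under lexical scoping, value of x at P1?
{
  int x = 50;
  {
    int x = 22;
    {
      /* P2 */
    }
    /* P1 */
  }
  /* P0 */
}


x declared in the same block as P1
x = 22


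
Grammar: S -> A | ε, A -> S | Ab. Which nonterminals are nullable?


A nonterminal is nullable iff some alternative derives ε (directly, or every symbol in it is nullable)
Nullable: {A, S}


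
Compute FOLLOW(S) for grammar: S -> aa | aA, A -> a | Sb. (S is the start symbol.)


$ ∈ FOLLOW(S). For each A -> αBβ: add FIRST(β)\{ε} to FOLLOW(B); if β nullable, add FOLLOW(A).
FOLLOW(S) = {$, b}


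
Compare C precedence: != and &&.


'!=' is equality (level 6); '&&' is logical AND (level 2)
Higher level binds tighter
'!=' has higher precedence than '&&'


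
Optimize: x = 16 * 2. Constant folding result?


16 * 2 = 32 at compile time
Optimized: x = 32


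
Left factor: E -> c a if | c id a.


Common prefix: 'c'
Factored: E -> c E', E' -> a if | id a


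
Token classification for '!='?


Pattern: operator symbol
Type: OPERATOR


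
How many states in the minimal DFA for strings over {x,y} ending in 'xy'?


Track the longest suffix of input matching a prefix of 'xy': 3 classes (prefixes of length 0..2)
Minimal DFA: 3 states


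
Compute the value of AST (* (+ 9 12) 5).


Evaluate inner: (+ 9 12) = 21
Evaluate root: (* 21 5) = 105
Result: 105


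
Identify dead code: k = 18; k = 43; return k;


first assignment to k is overwritten before any read
Dead: 'k = 18'


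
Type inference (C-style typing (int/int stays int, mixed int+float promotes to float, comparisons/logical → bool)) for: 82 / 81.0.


Operand types: int / float
Rule: mixed int/float promotes to float; int/int stays int
Result type: float


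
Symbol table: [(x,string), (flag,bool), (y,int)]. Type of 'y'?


Lookup 'y' → type int


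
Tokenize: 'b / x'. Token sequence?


Scan left to right, longest-match per lexeme
Tokens: ID(b), OP(/), ID(x)


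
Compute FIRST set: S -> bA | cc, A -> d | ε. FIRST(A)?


Per alternative of A: FIRST(d) = {d}; FIRST(ε) = {ε}
FIRST(A) = {d, ε}


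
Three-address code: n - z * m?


Break into single-operator statements:
t1 = z * m
t2 = n - t1


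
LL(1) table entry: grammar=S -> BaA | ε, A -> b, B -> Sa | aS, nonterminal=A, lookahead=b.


For [A, b]: 'b' ∈ FIRST(b)
Entry: A -> b


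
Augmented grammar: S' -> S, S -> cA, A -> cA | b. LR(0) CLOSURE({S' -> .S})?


Start: S' -> .S
For each item with dot before a nonterminal B, add B -> .γ for every B-production
Closure: [S' -> .S, S -> .cA]


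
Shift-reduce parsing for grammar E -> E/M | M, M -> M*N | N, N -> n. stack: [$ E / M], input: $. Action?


handle 'E/M' on top; lookahead ∈ FOLLOW(E) = {/, $}
Action: reduce (E -> E/M)


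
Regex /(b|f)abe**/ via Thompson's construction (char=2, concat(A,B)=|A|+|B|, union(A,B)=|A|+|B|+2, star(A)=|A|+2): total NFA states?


Syntax tree has 5 char leaf(s), 1 union(s), 2 star(s)
chars contribute 5×2 = 10; each union adds +2; each star adds +2
Total: 10 + 2 + 4 = 16 states


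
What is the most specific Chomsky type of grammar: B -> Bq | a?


Left-linear: every RHS is a terminal or one nonterminal followed by a terminal
Classification: Type 3 (Regular)


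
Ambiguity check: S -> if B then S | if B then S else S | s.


dangling else: 'if B then if B then s else s' parses two ways
Ambiguous


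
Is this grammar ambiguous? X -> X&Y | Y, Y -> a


precedence layered via separate nonterminal Y: deterministic
Unambiguous


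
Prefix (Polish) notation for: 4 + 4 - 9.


left-to-right (same/higher precedence on left): tree is (- (+ 4 4) 9)
Prefix: - + 4 4 9


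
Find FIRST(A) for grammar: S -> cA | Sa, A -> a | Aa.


Per alternative of A: FIRST(a) = {a}; FIRST(Aa) = {a}
FIRST(A) = {a}


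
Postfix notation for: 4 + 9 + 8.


Left to right (same or higher precedence on left)
Postfix: 4 9 + 8 +


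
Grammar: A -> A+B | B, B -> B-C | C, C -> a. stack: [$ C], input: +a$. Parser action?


'C' (not preceded by B-) is the handle for B -> C
Action: reduce (B -> C)


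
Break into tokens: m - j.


Scan left to right, longest-match per lexeme
Tokens: ID(m), OP(-), ID(j)


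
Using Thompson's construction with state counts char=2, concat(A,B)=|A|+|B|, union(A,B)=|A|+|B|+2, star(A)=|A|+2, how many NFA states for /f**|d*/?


Syntax tree has 2 char leaf(s), 1 union(s), 3 star(s)
chars contribute 2×2 = 4; each union adds +2; each star adds +2
Total: 4 + 2 + 6 = 12 states


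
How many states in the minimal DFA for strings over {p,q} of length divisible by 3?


Track length mod 3: states 0..2, accept at 0
Minimal DFA: 3 states


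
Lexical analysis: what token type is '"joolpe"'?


Pattern: double-quoted sequence
Type: STRING_LITERAL


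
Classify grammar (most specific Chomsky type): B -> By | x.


Left-linear: every RHS is a terminal or one nonterminal followed by a terminal
Classification: Type 3 (Regular)


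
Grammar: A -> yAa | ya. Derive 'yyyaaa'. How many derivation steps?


Derivation: A => yAa => yyAaa => yyyaaa
Steps: 3


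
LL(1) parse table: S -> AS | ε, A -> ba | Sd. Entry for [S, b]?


For [S, b]: 'b' ∈ FIRST(AS)
Entry: S -> AS


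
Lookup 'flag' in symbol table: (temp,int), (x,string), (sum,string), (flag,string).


Lookup 'flag' → type string


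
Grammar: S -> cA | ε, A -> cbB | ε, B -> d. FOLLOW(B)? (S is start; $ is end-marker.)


$ ∈ FOLLOW(S). For each A -> αBβ: add FIRST(β)\{ε} to FOLLOW(B); if β nullable, add FOLLOW(A).
FOLLOW(B) = {$}


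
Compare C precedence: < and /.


'/' is multiplicative (level 10); '<' is relational (level 7)
Higher level binds tighter
'/' has higher precedence than '<'


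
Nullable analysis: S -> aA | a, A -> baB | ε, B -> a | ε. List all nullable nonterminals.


A nonterminal is nullable iff some alternative derives ε (directly, or every symbol in it is nullable)
Nullable: {A, B}


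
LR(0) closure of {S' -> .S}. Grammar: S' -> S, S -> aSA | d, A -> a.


Start: S' -> .S
For each item with dot before a nonterminal B, add B -> .γ for every B-production
Closure: [S' -> .S, S -> .aSA, S -> .d]


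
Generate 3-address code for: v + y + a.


Break into single-operator statements:
t1 = v + y
t2 = t1 + a


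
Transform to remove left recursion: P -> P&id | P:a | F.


Left-recursive alternatives: P&id, P:a; non-recursive: F
Introduce P': P -> FP', P' -> &idP' | :aP' | ε


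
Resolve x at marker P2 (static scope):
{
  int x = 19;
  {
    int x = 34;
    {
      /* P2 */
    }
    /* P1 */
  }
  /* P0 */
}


P2's block does not declare x; resolves to the enclosing declaration at depth 1
x = 34


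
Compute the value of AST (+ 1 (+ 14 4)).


Evaluate inner: (+ 14 4) = 18
Evaluate root: (+ 1 18) = 19
Result: 19


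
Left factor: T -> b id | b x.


Common prefix: 'b'
Factored: T -> b T', T' -> id | x


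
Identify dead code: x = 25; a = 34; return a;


x is assigned but never read
Dead: 'x = 25'


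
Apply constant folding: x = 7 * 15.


7 * 15 = 105 at compile time
Optimized: x = 105


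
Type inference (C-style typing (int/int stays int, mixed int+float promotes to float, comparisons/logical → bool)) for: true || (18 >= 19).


Operand types: bool || bool
Rule: logical operators take bool operands and yield bool
Result type: bool


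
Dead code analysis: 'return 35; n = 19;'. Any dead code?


statement follows a return and is unreachable
Dead: 'n = 19'


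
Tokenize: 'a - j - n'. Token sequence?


Scan left to right, longest-match per lexeme
Tokens: ID(a), OP(-), ID(j), OP(-), ID(n)


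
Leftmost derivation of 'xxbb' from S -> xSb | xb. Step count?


Derivation: S => xSb => xxbb
Steps: 2


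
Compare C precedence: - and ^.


'-' is additive (level 9); '^' is bitwise XOR (level 4)
Higher level binds tighter
'-' has higher precedence than '^'


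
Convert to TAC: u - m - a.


Break into single-operator statements:
t1 = u - m
t2 = t1 - a


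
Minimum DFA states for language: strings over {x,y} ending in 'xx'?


Track the longest suffix of input matching a prefix of 'xx': 3 classes (prefixes of length 0..2)
Minimal DFA: 3 states


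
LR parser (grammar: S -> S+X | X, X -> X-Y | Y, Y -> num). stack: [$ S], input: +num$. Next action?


shift '+' to continue S -> S+X
Action: shift


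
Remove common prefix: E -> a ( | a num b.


Common prefix: 'a'
Factored: E -> a E', E' -> ( | num b


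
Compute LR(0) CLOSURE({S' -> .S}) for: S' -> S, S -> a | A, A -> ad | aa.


Start: S' -> .S
For each item with dot before a nonterminal B, add B -> .γ for every B-production
Closure: [S' -> .S, S -> .a, S -> .A, A -> .ad, A -> .aa]


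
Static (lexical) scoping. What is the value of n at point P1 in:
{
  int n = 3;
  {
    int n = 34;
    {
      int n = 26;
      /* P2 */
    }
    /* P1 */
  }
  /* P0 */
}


n declared in the same block as P1
n = 34


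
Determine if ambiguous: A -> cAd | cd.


balanced c^n…d^n: each string has a unique parse
Unambiguous


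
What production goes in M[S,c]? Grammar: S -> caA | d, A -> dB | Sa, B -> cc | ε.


For [S, c]: 'c' ∈ FIRST(caA)
Entry: S -> caA


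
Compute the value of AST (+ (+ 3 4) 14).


Evaluate inner: (+ 3 4) = 7
Evaluate root: (+ 7 14) = 21
Result: 21


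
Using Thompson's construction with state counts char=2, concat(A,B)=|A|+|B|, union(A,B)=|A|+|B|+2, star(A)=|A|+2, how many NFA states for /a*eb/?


Syntax tree has 3 char leaf(s), 0 union(s), 1 star(s)
chars contribute 3×2 = 6; each union adds +2; each star adds +2
Total: 6 + 0 + 2 = 8 states


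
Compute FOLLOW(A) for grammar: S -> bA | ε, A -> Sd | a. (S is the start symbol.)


$ ∈ FOLLOW(S). For each A -> αBβ: add FIRST(β)\{ε} to FOLLOW(B); if β nullable, add FOLLOW(A).
FOLLOW(A) = {$, d}


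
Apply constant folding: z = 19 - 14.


19 - 14 = 5 at compile time
Optimized: z = 5


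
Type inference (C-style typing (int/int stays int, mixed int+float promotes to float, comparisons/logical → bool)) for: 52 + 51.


Operand types: int + int
Rule: mixed int/float promotes to float; int/int stays int
Result type: int


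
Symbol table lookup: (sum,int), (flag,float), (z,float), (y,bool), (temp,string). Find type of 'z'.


Lookup 'z' → type float


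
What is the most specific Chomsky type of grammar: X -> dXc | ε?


Single nonterminal LHS, but d^n c^n is not regular
Classification: Type 2 (Context-Free)


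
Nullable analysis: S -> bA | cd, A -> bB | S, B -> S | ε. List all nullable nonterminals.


A nonterminal is nullable iff some alternative derives ε (directly, or every symbol in it is nullable)
Nullable: {B}


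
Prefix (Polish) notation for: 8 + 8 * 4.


'*' binds tighter: tree is (+ 8 (* 8 4))
Prefix: + 8 * 8 4


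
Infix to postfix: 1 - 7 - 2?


Left to right (same or higher precedence on left)
Postfix: 1 7 - 2 -


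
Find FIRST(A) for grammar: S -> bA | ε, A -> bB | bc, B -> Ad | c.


Per alternative of A: FIRST(bB) = {b}; FIRST(bc) = {b}
FIRST(A) = {b}


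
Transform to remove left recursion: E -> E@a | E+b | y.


Left-recursive alternatives: E@a, E+b; non-recursive: y
Introduce E': E -> yE', E' -> @aE' | +bE' | ε


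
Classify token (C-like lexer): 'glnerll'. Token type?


Pattern: letter/underscore followed by alphanumerics, not a keyword
Type: IDENTIFIER


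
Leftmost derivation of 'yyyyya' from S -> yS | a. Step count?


Derivation: S => yS => yyS => yyyS => yyyyS => yyyyyS => yyyyya
Steps: 6


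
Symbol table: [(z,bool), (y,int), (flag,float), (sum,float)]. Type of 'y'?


Lookup 'y' → type int


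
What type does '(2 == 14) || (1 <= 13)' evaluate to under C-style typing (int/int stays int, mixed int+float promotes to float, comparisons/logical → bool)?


Operand types: bool || bool
Rule: logical operators take bool operands and yield bool
Result type: bool


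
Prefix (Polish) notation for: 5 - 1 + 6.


left-to-right (same/higher precedence on left): tree is (+ (- 5 1) 6)
Prefix: + - 5 1 6


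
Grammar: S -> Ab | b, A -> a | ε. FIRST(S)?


Per alternative of S: FIRST(Ab) = {a, b}; FIRST(b) = {b}
FIRST(S) = {a, b}


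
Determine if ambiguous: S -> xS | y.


right-linear, alternatives start with distinct terminals 'x' vs 'y': unique leftmost derivation
Unambiguous


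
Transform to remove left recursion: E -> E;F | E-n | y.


Left-recursive alternatives: E;F, E-n; non-recursive: y
Introduce E': E -> yE', E' -> ;FE' | -nE' | ε


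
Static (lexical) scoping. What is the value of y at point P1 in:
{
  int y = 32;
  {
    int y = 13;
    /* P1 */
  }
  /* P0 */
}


y declared in the same block as P1
y = 13


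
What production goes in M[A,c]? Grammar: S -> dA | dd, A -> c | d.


For [A, c]: 'c' ∈ FIRST(c)
Entry: A -> c


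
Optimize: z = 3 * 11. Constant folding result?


3 * 11 = 33 at compile time
Optimized: z = 33


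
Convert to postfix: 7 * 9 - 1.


Left to right (same or higher precedence on left)
Postfix: 7 9 * 1 -


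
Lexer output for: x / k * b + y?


Scan left to right, longest-match per lexeme
Tokens: ID(x), OP(/), ID(k), OP(*), ID(b), OP(+), ID(y)


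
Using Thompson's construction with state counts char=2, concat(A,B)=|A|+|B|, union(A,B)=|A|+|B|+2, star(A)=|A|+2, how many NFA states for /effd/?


Syntax tree has 4 char leaf(s), 0 union(s), 0 star(s)
chars contribute 4×2 = 8; each union adds +2; each star adds +2
Total: 8 + 0 + 0 = 8 states


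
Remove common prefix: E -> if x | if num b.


Common prefix: 'if'
Factored: E -> if E', E' -> x | num b


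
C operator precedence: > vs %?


'%' is multiplicative (level 10); '>' is relational (level 7)
Higher level binds tighter
'%' has higher precedence than '>'


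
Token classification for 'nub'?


Pattern: letter/underscore followed by alphanumerics, not a keyword
Type: IDENTIFIER


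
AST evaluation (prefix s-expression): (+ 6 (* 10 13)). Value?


Evaluate inner: (* 10 13) = 130
Evaluate root: (+ 6 130) = 136
Result: 136


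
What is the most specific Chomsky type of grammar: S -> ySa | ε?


Single nonterminal LHS, but y^n a^n is not regular
Classification: Type 2 (Context-Free)


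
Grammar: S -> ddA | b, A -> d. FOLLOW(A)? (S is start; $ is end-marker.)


$ ∈ FOLLOW(S). For each A -> αBβ: add FIRST(β)\{ε} to FOLLOW(B); if β nullable, add FOLLOW(A).
FOLLOW(A) = {$}


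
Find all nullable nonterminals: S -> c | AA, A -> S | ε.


A nonterminal is nullable iff some alternative derives ε (directly, or every symbol in it is nullable)
Nullable: {A, S}


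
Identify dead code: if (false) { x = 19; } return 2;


condition is constant false, so the whole block is unreachable
Dead: 'if (false) { x = 19; }'


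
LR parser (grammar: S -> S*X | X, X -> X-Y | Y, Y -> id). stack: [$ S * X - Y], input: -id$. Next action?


handle 'X-Y' on top
Action: reduce (X -> X-Y)


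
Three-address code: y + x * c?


Break into single-operator statements:
t1 = x * c
t2 = y + t1


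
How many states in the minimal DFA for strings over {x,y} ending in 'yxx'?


Track the longest suffix of input matching a prefix of 'yxx': 4 classes (prefixes of length 0..3)
Minimal DFA: 4 states


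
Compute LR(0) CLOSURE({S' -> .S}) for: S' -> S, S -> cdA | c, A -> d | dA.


Start: S' -> .S
For each item with dot before a nonterminal B, add B -> .γ for every B-production
Closure: [S' -> .S, S -> .cdA, S -> .c]


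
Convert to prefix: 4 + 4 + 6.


left-to-right (same/higher precedence on left): tree is (+ (+ 4 4) 6)
Prefix: + + 4 4 6


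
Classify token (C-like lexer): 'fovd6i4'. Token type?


Pattern: letter/underscore followed by alphanumerics, not a keyword
Type: IDENTIFIER


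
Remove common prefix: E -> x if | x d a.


Common prefix: 'x'
Factored: E -> x E', E' -> if | d a


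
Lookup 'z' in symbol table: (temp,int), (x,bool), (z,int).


Lookup 'z' → type int


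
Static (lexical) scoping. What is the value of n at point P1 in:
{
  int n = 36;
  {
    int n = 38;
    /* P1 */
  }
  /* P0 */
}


n declared in the same block as P1
n = 38


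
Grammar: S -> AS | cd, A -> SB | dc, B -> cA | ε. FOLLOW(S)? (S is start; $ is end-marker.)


$ ∈ FOLLOW(S). For each A -> αBβ: add FIRST(β)\{ε} to FOLLOW(B); if β nullable, add FOLLOW(A).
FOLLOW(S) = {$, c, d}


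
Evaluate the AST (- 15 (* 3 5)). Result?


Evaluate inner: (* 3 5) = 15
Evaluate root: (- 15 15) = 0
Result: 0


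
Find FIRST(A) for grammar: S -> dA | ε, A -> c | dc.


Per alternative of A: FIRST(c) = {c}; FIRST(dc) = {d}
FIRST(A) = {c, d}


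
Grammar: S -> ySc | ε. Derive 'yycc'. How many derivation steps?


Derivation: S => ySc => yyScc => yycc
Steps: 3


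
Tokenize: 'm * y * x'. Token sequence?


Scan left to right, longest-match per lexeme
Tokens: ID(m), OP(*), ID(y), OP(*), ID(x)


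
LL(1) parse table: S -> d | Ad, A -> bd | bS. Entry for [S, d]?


For [S, d]: 'd' ∈ FIRST(d)
Entry: S -> d


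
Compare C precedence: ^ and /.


'/' is multiplicative (level 10); '^' is bitwise XOR (level 4)
Higher level binds tighter
'/' has higher precedence than '^'


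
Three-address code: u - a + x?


Break into single-operator statements:
t1 = u - a
t2 = t1 + x


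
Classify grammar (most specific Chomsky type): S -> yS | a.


Right-linear: every RHS is a terminal or a terminal followed by one nonterminal
Classification: Type 3 (Regular)


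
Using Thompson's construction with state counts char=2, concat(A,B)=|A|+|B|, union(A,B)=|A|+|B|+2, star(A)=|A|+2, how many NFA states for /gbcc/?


Syntax tree has 4 char leaf(s), 0 union(s), 0 star(s)
chars contribute 4×2 = 8; each union adds +2; each star adds +2
Total: 8 + 0 + 0 = 8 states


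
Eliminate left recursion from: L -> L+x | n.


Left-recursive alternatives: L+x; non-recursive: n
Introduce L': L -> nL', L' -> +xL' | ε


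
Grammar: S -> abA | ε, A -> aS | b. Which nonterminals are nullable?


A nonterminal is nullable iff some alternative derives ε (directly, or every symbol in it is nullable)
Nullable: {S}


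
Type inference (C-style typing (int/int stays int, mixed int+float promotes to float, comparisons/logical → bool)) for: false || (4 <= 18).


Operand types: bool || bool
Rule: logical operators take bool operands and yield bool
Result type: bool


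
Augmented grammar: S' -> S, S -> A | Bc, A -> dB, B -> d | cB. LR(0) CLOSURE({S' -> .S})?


Start: S' -> .S
For each item with dot before a nonterminal B, add B -> .γ for every B-production
Closure: [S' -> .S, S -> .A, S -> .Bc, A -> .dB, B -> .d, B -> .cB]


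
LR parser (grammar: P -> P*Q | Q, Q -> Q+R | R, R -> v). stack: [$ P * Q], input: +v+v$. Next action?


'+' can extend Q; shift to build Q -> Q+R
Action: shift


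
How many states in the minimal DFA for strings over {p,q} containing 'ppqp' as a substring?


KMP-style automaton: 4 progress states + 1 absorbing accept = 5
Minimal DFA: 5 states


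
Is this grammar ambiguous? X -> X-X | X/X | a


'a-a/a' has two parse trees (no precedence encoded between - and /)
Ambiguous


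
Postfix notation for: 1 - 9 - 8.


Left to right (same or higher precedence on left)
Postfix: 1 9 - 8 -


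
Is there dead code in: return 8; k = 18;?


statement follows a return and is unreachable
Dead: 'k = 18'


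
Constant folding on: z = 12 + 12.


12 + 12 = 24 at compile time
Optimized: z = 24


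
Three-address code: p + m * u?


Break into single-operator statements:
t1 = m * u
t2 = p + t1


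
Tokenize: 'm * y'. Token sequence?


Scan left to right, longest-match per lexeme
Tokens: ID(m), OP(*), ID(y)


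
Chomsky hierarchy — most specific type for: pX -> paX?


LHS has context (more than one symbol) and |LHS| ≤ |RHS|
Classification: Type 1 (Context-Sensitive)


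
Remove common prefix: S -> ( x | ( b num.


Common prefix: '('
Factored: S -> ( S', S' -> x | b num


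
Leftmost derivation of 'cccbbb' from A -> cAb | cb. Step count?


Derivation: A => cAb => ccAbb => cccbbb
Steps: 3


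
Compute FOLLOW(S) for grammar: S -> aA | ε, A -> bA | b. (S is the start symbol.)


$ ∈ FOLLOW(S). For each A -> αBβ: add FIRST(β)\{ε} to FOLLOW(B); if β nullable, add FOLLOW(A).
FOLLOW(S) = {$}


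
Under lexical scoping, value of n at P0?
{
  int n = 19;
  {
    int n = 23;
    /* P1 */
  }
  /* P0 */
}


n declared in the same block as P0
n = 19


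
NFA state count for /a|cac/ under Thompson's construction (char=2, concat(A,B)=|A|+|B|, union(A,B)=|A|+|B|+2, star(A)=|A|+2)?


Syntax tree has 4 char leaf(s), 1 union(s), 0 star(s)
chars contribute 4×2 = 8; each union adds +2; each star adds +2
Total: 8 + 2 + 0 = 10 states


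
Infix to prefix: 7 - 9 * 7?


'*' binds tighter: tree is (- 7 (* 9 7))
Prefix: - 7 * 9 7


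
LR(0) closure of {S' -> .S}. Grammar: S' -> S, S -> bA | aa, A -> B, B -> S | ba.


Start: S' -> .S
For each item with dot before a nonterminal B, add B -> .γ for every B-production
Closure: [S' -> .S, S -> .bA, S -> .aa]


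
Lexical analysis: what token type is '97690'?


Pattern: digits only
Type: INTEGER_LITERAL


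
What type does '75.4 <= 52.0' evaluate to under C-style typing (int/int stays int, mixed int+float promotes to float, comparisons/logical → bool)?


Operand types: float <= float
Rule: comparison yields bool
Result type: bool


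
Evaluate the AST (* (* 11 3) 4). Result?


Evaluate inner: (* 11 3) = 33
Evaluate root: (* 33 4) = 132
Result: 132


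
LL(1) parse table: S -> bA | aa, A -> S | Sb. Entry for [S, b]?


For [S, b]: 'b' ∈ FIRST(bA)
Entry: S -> bA


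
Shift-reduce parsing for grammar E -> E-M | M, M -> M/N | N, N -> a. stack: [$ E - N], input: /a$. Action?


'N' (not preceded by M/) is the handle for M -> N
Action: reduce (M -> N)


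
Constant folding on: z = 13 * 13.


13 * 13 = 169 at compile time
Optimized: z = 169


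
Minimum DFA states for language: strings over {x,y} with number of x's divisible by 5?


Track (count of x) mod 5: states 0..4, accept at 0
Minimal DFA: 5 states


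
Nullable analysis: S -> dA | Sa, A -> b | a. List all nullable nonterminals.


A nonterminal is nullable iff some alternative derives ε (directly, or every symbol in it is nullable)
Nullable: {}


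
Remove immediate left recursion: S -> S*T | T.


Left-recursive alternatives: S*T; non-recursive: T
Introduce S': S -> TS', S' -> *TS' | ε


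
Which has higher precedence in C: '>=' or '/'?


'/' is multiplicative (level 10); '>=' is relational (level 7)
Higher level binds tighter
'/' has higher precedence than '>='


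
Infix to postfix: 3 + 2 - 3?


Left to right (same or higher precedence on left)
Postfix: 3 2 + 3 -


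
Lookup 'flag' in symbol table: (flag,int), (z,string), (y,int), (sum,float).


Lookup 'flag' → type int


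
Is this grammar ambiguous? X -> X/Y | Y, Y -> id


precedence layered via separate nonterminal Y: deterministic
Unambiguous


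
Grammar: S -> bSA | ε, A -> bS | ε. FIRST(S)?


Per alternative of S: FIRST(bSA) = {b}; FIRST(ε) = {ε}
FIRST(S) = {b, ε}


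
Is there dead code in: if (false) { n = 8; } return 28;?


condition is constant false, so the whole block is unreachable
Dead: 'if (false) { n = 8; }'


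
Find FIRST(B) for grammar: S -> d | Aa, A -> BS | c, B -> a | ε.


Per alternative of B: FIRST(a) = {a}; FIRST(ε) = {ε}
FIRST(B) = {a, ε}


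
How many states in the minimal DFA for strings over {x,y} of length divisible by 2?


Track length mod 2: states 0..1, accept at 0
Minimal DFA: 2 states


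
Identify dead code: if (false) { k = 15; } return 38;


condition is constant false, so the whole block is unreachable
Dead: 'if (false) { k = 15; }'


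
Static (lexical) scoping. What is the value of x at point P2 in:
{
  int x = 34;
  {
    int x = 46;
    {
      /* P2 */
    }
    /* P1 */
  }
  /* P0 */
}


P2's block does not declare x; resolves to the enclosing declaration at depth 1
x = 46


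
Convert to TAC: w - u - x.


Break into single-operator statements:
t1 = w - u
t2 = t1 - x


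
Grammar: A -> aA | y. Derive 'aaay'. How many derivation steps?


Derivation: A => aA => aaA => aaaA => aaay
Steps: 4


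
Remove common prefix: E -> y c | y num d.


Common prefix: 'y'
Factored: E -> y E', E' -> c | num d


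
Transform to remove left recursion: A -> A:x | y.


Left-recursive alternatives: A:x; non-recursive: y
Introduce A': A -> yA', A' -> :xA' | ε


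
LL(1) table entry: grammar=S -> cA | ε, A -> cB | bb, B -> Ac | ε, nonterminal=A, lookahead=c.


For [A, c]: 'c' ∈ FIRST(cB)
Entry: A -> cB


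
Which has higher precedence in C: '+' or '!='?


'+' is additive (level 9); '!=' is equality (level 6)
Higher level binds tighter
'+' has higher precedence than '!='


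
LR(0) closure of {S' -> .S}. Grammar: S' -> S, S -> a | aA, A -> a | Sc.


Start: S' -> .S
For each item with dot before a nonterminal B, add B -> .γ for every B-production
Closure: [S' -> .S, S -> .a, S -> .aA]


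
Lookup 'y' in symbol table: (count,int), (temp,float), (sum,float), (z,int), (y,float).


Lookup 'y' → type float


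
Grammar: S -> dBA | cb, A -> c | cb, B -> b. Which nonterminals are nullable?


A nonterminal is nullable iff some alternative derives ε (directly, or every symbol in it is nullable)
Nullable: {}


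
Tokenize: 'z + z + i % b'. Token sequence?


Scan left to right, longest-match per lexeme
Tokens: ID(z), OP(+), ID(z), OP(+), ID(i), OP(%), ID(b)


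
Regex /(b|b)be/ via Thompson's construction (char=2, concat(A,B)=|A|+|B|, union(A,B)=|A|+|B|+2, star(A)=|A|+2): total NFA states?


Syntax tree has 4 char leaf(s), 1 union(s), 0 star(s)
chars contribute 4×2 = 8; each union adds +2; each star adds +2
Total: 8 + 2 + 0 = 10 states


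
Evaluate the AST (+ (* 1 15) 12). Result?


Evaluate inner: (* 1 15) = 15
Evaluate root: (+ 15 12) = 27
Result: 27


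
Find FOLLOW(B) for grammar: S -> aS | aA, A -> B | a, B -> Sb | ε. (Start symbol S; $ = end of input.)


$ ∈ FOLLOW(S). For each A -> αBβ: add FIRST(β)\{ε} to FOLLOW(B); if β nullable, add FOLLOW(A).
FOLLOW(B) = {$, b}


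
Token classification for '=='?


Pattern: operator symbol
Type: OPERATOR


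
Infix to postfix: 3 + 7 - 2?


Left to right (same or higher precedence on left)
Postfix: 3 7 + 2 -


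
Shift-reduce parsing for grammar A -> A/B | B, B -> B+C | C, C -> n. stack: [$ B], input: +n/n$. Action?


shift '+' to continue B -> B+C
Action: shift


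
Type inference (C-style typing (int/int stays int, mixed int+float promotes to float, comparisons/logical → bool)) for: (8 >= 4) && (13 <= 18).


Operand types: bool && bool
Rule: logical operators take bool operands and yield bool
Result type: bool


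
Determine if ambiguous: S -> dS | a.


right-linear, alternatives start with distinct terminals 'd' vs 'a': unique leftmost derivation
Unambiguous


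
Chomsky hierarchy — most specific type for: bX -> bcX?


LHS has context (more than one symbol) and |LHS| ≤ |RHS|
Classification: Type 1 (Context-Sensitive)


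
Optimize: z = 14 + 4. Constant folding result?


14 + 4 = 18 at compile time
Optimized: z = 18


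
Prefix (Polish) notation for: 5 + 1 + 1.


left-to-right (same/higher precedence on left): tree is (+ (+ 5 1) 1)
Prefix: + + 5 1 1


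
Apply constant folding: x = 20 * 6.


20 * 6 = 120 at compile time
Optimized: x = 120


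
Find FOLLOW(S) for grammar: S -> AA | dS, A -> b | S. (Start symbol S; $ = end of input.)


$ ∈ FOLLOW(S). For each A -> αBβ: add FIRST(β)\{ε} to FOLLOW(B); if β nullable, add FOLLOW(A).
FOLLOW(S) = {$, b, d}


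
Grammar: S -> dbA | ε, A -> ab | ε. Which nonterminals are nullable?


A nonterminal is nullable iff some alternative derives ε (directly, or every symbol in it is nullable)
Nullable: {A, S}


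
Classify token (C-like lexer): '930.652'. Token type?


Pattern: digits with a decimal point
Type: FLOAT_LITERAL


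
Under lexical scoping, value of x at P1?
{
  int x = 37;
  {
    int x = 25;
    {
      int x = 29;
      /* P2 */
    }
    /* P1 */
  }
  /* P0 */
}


x declared in the same block as P1
x = 25


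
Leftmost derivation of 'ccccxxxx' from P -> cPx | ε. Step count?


Derivation: P => cPx => ccPxx => cccPxxx => ccccPxxxx => ccccxxxx
Steps: 5
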